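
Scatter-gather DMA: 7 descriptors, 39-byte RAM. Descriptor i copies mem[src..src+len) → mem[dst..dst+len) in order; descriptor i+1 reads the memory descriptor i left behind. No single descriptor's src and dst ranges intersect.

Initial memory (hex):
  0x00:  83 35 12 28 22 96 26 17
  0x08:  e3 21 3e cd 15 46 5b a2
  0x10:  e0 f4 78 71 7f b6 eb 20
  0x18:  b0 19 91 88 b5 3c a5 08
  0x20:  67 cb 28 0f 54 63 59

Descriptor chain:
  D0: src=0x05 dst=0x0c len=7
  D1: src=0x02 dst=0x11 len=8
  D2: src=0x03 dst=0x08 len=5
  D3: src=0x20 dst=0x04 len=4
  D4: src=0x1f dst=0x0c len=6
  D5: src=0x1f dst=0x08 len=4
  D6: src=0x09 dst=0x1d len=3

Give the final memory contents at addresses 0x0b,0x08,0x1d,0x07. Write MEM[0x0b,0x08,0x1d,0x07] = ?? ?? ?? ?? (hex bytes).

MEM[0x0b,0x08,0x1d,0x07] = 28 08 67 0f

D0: mem[0x0c..0x12] <- [96 26 17 e3 21 3e cd]
D1: mem[0x11..0x18] <- [12 28 22 96 26 17 e3 21]
D2: mem[0x08..0x0c] <- [28 22 96 26 17]
D3: mem[0x04..0x07] <- [67 cb 28 0f]
D4: mem[0x0c..0x11] <- [08 67 cb 28 0f 54]
D5: mem[0x08..0x0b] <- [08 67 cb 28]
D6: mem[0x1d..0x1f] <- [67 cb 28]
query mem[0x0b]=0x28, mem[0x08]=0x08, mem[0x1d]=0x67, mem[0x07]=0x0f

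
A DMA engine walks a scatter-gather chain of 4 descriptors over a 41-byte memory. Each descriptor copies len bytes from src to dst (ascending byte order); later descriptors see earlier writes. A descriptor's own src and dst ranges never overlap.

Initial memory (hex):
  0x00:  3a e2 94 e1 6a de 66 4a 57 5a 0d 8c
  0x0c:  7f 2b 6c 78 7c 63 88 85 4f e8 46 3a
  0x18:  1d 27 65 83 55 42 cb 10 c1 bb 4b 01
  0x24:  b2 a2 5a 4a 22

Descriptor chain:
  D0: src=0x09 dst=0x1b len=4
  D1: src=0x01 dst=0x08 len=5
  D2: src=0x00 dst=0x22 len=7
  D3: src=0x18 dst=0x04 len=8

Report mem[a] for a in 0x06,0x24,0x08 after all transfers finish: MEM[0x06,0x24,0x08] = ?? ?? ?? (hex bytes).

MEM[0x06,0x24,0x08] = 65 94 0d

[0] 0x09->0x1b len=4 : 5a 0d 8c 7f
[1] 0x01->0x08 len=5 : e2 94 e1 6a de
[2] 0x00->0x22 len=7 : 3a e2 94 e1 6a de 66
[3] 0x18->0x04 len=8 : 1d 27 65 5a 0d 8c 7f 10
query mem[0x06]=0x65, mem[0x24]=0x94, mem[0x08]=0x0d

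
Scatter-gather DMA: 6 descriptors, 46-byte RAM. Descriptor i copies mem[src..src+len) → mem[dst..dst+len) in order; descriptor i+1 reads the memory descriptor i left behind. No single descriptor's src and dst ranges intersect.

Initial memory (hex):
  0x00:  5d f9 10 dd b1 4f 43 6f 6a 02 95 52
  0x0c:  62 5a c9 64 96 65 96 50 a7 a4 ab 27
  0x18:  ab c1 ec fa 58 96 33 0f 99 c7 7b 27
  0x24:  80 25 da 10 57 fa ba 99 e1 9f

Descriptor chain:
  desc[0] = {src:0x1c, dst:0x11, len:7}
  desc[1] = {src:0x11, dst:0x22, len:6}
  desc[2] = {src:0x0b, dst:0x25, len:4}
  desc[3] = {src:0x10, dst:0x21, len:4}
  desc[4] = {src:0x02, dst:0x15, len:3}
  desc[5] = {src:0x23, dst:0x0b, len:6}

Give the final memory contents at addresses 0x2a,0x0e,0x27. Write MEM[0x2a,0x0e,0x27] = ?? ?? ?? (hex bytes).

MEM[0x2a,0x0e,0x27] = ba 62 5a

  after D0: wrote 7B at 0x11 = 5896330f99c77b
  after D1: wrote 6B at 0x22 = 5896330f99c7
  after D2: wrote 4B at 0x25 = 52625ac9
  after D3: wrote 4B at 0x21 = 96589633
  after D4: wrote 3B at 0x15 = 10ddb1
  after D5: wrote 6B at 0x0b = 963352625ac9
query mem[0x2a]=0xba, mem[0x0e]=0x62, mem[0x27]=0x5a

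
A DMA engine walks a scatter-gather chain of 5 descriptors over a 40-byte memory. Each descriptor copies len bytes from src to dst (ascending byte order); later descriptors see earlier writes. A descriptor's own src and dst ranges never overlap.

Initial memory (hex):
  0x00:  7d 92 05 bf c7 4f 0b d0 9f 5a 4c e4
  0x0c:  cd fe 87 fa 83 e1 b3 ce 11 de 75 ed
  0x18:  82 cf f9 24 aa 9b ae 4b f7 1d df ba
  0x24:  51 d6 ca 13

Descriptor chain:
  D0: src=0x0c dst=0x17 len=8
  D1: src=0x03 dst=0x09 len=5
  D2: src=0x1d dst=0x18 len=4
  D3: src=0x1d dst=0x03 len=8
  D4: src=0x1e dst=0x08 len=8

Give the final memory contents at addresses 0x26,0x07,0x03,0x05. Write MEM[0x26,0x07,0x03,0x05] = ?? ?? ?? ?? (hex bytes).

  after D0: wrote 8B at 0x17 = cdfe87fa83e1b3ce
  after D1: wrote 5B at 0x09 = bfc74f0bd0
  after D2: wrote 4B at 0x18 = b3ce4bf7
  after D3: wrote 8B at 0x03 = b3ce4bf71ddfba51
  after D4: wrote 8B at 0x08 = ce4bf71ddfba51d6
query mem[0x26]=0xca, mem[0x07]=0x1d, mem[0x03]=0xb3, mem[0x05]=0x4b

MEM[0x26,0x07,0x03,0x05] = ca 1d b3 4b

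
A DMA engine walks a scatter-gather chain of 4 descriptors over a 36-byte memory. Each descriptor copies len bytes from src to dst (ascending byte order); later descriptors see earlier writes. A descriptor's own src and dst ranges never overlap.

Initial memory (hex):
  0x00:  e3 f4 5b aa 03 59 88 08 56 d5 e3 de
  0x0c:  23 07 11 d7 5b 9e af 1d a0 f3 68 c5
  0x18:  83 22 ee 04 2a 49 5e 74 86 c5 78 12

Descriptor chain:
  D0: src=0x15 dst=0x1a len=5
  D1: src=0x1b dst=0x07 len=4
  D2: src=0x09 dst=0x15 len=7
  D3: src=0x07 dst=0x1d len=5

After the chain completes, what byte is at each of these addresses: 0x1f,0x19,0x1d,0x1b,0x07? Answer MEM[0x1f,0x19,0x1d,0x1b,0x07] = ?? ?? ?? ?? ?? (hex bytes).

  after D0: wrote 5B at 0x1a = f368c58322
  after D1: wrote 4B at 0x07 = 68c58322
  after D2: wrote 7B at 0x15 = 8322de230711d7
  after D3: wrote 5B at 0x1d = 68c58322de
query mem[0x1f]=0x83, mem[0x19]=0x07, mem[0x1d]=0x68, mem[0x1b]=0xd7, mem[0x07]=0x68

MEM[0x1f,0x19,0x1d,0x1b,0x07] = 83 07 68 d7 68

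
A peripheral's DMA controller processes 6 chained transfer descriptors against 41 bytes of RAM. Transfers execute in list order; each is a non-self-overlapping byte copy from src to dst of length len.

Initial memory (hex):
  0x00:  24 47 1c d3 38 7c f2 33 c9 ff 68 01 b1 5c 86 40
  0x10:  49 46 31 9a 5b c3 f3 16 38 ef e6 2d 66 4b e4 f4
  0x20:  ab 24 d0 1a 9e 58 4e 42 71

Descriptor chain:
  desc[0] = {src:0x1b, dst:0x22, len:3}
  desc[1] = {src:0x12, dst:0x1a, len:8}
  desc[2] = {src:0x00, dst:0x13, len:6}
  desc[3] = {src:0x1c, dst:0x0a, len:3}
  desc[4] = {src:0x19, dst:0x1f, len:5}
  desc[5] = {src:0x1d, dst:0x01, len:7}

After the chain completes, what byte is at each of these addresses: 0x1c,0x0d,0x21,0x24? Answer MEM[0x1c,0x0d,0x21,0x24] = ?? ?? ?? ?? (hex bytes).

#0 dst[0x22+3] := {0x2d,0x66,0x4b}
#1 dst[0x1a+8] := {0x31,0x9a,0x5b,0xc3,0xf3,0x16,0x38,0xef}
#2 dst[0x13+6] := {0x24,0x47,0x1c,0xd3,0x38,0x7c}
#3 dst[0x0a+3] := {0x5b,0xc3,0xf3}
#4 dst[0x1f+5] := {0xef,0x31,0x9a,0x5b,0xc3}
#5 dst[0x01+7] := {0xc3,0xf3,0xef,0x31,0x9a,0x5b,0xc3}
query mem[0x1c]=0x5b, mem[0x0d]=0x5c, mem[0x21]=0x9a, mem[0x24]=0x4b

MEM[0x1c,0x0d,0x21,0x24] = 5b 5c 9a 4b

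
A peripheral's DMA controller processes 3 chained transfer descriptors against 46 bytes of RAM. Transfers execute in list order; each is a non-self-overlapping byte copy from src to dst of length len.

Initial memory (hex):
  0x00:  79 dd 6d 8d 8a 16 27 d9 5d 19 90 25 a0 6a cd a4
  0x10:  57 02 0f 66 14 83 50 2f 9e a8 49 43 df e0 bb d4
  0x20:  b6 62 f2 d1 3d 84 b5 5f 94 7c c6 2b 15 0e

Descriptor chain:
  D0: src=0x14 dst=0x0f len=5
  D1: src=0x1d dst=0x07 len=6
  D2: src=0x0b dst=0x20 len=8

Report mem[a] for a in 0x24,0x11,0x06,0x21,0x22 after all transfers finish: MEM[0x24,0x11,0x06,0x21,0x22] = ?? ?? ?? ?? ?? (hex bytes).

[0] 0x14->0x0f len=5 : 14 83 50 2f 9e
[1] 0x1d->0x07 len=6 : e0 bb d4 b6 62 f2
[2] 0x0b->0x20 len=8 : 62 f2 6a cd 14 83 50 2f
query mem[0x24]=0x14, mem[0x11]=0x50, mem[0x06]=0x27, mem[0x21]=0xf2, mem[0x22]=0x6a

MEM[0x24,0x11,0x06,0x21,0x22] = 14 50 27 f2 6a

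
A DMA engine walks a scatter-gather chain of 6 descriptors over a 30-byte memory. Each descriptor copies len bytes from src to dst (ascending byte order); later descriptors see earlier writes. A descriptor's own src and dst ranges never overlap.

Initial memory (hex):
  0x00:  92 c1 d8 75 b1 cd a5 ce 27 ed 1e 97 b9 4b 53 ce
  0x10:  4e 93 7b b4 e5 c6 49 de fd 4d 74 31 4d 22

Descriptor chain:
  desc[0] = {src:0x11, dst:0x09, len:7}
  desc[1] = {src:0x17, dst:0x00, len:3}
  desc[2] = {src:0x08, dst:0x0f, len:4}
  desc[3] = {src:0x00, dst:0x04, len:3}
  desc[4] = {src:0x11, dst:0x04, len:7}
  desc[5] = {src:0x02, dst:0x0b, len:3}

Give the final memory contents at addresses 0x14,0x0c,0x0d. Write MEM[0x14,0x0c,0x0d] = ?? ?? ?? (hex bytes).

[0] 0x11->0x09 len=7 : 93 7b b4 e5 c6 49 de
[1] 0x17->0x00 len=3 : de fd 4d
[2] 0x08->0x0f len=4 : 27 93 7b b4
[3] 0x00->0x04 len=3 : de fd 4d
[4] 0x11->0x04 len=7 : 7b b4 b4 e5 c6 49 de
[5] 0x02->0x0b len=3 : 4d 75 7b
query mem[0x14]=0xe5, mem[0x0c]=0x75, mem[0x0d]=0x7b

MEM[0x14,0x0c,0x0d] = e5 75 7b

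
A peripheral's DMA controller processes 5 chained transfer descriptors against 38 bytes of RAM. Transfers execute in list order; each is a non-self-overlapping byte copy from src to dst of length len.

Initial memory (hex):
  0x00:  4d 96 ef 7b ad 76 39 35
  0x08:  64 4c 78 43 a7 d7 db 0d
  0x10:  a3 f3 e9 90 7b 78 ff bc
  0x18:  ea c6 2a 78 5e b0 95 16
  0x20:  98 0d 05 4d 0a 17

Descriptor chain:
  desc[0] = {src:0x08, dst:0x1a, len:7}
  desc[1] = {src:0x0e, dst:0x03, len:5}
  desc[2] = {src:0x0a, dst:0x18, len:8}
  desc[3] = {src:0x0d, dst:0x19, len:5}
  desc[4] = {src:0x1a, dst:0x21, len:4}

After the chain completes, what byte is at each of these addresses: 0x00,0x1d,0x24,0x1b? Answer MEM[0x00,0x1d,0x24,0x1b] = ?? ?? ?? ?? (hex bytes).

MEM[0x00,0x1d,0x24,0x1b] = 4d f3 f3 0d

D0: mem[0x1a..0x20] <- [64 4c 78 43 a7 d7 db]
D1: mem[0x03..0x07] <- [db 0d a3 f3 e9]
D2: mem[0x18..0x1f] <- [78 43 a7 d7 db 0d a3 f3]
D3: mem[0x19..0x1d] <- [d7 db 0d a3 f3]
D4: mem[0x21..0x24] <- [db 0d a3 f3]
query mem[0x00]=0x4d, mem[0x1d]=0xf3, mem[0x24]=0xf3, mem[0x1b]=0x0d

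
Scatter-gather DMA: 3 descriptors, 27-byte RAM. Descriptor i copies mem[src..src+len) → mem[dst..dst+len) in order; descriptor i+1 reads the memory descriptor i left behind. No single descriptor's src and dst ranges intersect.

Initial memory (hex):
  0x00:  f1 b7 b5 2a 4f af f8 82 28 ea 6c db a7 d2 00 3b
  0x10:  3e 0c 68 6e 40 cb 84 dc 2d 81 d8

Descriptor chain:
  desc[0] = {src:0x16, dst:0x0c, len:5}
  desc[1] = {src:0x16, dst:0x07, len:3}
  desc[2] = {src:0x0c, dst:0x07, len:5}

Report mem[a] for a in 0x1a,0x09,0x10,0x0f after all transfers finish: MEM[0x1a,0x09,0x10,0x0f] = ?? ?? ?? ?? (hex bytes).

[0] 0x16->0x0c len=5 : 84 dc 2d 81 d8
[1] 0x16->0x07 len=3 : 84 dc 2d
[2] 0x0c->0x07 len=5 : 84 dc 2d 81 d8
query mem[0x1a]=0xd8, mem[0x09]=0x2d, mem[0x10]=0xd8, mem[0x0f]=0x81

MEM[0x1a,0x09,0x10,0x0f] = d8 2d d8 81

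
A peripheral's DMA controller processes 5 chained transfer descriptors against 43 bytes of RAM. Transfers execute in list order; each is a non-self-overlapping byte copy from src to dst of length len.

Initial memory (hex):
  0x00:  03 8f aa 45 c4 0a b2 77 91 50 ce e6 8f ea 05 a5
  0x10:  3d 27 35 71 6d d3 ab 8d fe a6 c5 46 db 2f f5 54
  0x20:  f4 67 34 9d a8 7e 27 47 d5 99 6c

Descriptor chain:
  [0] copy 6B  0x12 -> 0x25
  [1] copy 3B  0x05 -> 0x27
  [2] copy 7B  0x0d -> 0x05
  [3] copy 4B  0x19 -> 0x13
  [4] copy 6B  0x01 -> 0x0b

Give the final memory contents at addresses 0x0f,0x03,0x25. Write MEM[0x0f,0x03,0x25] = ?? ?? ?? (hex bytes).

MEM[0x0f,0x03,0x25] = ea 45 35

  after D0: wrote 6B at 0x25 = 35716dd3ab8d
  after D1: wrote 3B at 0x27 = 0ab277
  after D2: wrote 7B at 0x05 = ea05a53d273571
  after D3: wrote 4B at 0x13 = a6c546db
  after D4: wrote 6B at 0x0b = 8faa45c4ea05
query mem[0x0f]=0xea, mem[0x03]=0x45, mem[0x25]=0x35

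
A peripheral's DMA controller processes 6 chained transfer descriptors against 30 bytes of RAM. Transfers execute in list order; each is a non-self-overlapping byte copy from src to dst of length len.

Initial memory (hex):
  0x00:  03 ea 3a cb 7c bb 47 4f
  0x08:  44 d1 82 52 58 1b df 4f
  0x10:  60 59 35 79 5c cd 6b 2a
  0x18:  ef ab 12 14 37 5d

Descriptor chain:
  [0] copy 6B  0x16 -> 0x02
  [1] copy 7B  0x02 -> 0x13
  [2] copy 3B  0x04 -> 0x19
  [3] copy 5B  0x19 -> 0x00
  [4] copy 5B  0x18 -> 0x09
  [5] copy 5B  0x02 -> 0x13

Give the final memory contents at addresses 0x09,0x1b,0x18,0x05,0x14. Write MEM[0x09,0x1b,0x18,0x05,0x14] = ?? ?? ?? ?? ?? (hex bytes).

MEM[0x09,0x1b,0x18,0x05,0x14] = 14 12 14 ab 37

D0: mem[0x02..0x07] <- [6b 2a ef ab 12 14]
D1: mem[0x13..0x19] <- [6b 2a ef ab 12 14 44]
D2: mem[0x19..0x1b] <- [ef ab 12]
D3: mem[0x00..0x04] <- [ef ab 12 37 5d]
D4: mem[0x09..0x0d] <- [14 ef ab 12 37]
D5: mem[0x13..0x17] <- [12 37 5d ab 12]
query mem[0x09]=0x14, mem[0x1b]=0x12, mem[0x18]=0x14, mem[0x05]=0xab, mem[0x14]=0x37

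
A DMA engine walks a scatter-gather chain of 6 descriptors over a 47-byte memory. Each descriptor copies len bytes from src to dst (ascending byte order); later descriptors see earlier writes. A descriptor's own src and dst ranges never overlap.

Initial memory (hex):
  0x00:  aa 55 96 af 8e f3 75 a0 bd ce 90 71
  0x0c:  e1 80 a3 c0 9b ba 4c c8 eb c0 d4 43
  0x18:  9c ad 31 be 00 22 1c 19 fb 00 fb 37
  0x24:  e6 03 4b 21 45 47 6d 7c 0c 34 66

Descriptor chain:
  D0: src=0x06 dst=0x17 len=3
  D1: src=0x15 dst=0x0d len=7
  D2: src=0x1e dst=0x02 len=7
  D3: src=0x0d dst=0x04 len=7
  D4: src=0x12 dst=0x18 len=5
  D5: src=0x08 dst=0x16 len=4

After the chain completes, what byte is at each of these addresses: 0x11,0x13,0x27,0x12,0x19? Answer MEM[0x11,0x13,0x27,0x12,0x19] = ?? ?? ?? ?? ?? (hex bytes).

#0 dst[0x17+3] := {0x75,0xa0,0xbd}
#1 dst[0x0d+7] := {0xc0,0xd4,0x75,0xa0,0xbd,0x31,0xbe}
#2 dst[0x02+7] := {0x1c,0x19,0xfb,0x00,0xfb,0x37,0xe6}
#3 dst[0x04+7] := {0xc0,0xd4,0x75,0xa0,0xbd,0x31,0xbe}
#4 dst[0x18+5] := {0x31,0xbe,0xeb,0xc0,0xd4}
#5 dst[0x16+4] := {0xbd,0x31,0xbe,0x71}
query mem[0x11]=0xbd, mem[0x13]=0xbe, mem[0x27]=0x21, mem[0x12]=0x31, mem[0x19]=0x71

MEM[0x11,0x13,0x27,0x12,0x19] = bd be 21 31 71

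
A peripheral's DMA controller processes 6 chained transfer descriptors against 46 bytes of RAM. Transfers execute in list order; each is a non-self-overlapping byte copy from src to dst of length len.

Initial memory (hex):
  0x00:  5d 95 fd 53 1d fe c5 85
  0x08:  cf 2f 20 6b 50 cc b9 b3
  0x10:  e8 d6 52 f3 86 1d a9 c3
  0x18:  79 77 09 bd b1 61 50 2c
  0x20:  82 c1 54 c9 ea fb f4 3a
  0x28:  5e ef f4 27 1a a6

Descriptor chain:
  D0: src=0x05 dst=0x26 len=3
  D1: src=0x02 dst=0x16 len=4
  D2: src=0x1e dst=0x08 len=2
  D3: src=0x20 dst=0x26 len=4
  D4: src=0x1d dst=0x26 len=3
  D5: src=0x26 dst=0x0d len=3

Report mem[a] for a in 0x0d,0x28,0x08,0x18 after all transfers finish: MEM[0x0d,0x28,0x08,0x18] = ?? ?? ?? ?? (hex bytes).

D0: mem[0x26..0x28] <- [fe c5 85]
D1: mem[0x16..0x19] <- [fd 53 1d fe]
D2: mem[0x08..0x09] <- [50 2c]
D3: mem[0x26..0x29] <- [82 c1 54 c9]
D4: mem[0x26..0x28] <- [61 50 2c]
D5: mem[0x0d..0x0f] <- [61 50 2c]
query mem[0x0d]=0x61, mem[0x28]=0x2c, mem[0x08]=0x50, mem[0x18]=0x1d

MEM[0x0d,0x28,0x08,0x18] = 61 2c 50 1d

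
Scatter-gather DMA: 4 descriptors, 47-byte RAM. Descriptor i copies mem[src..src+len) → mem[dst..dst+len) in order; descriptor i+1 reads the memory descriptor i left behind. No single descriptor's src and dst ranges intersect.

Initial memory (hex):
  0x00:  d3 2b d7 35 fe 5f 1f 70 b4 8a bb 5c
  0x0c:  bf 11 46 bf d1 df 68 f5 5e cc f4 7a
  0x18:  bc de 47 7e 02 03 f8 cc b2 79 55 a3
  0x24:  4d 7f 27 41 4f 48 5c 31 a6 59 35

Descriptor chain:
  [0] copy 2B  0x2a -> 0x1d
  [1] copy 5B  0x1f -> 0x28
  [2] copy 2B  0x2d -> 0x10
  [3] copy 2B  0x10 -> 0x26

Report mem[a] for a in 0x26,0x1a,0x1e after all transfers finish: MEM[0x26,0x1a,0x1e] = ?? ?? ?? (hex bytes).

MEM[0x26,0x1a,0x1e] = 59 47 31

#0 dst[0x1d+2] := {0x5c,0x31}
#1 dst[0x28+5] := {0xcc,0xb2,0x79,0x55,0xa3}
#2 dst[0x10+2] := {0x59,0x35}
#3 dst[0x26+2] := {0x59,0x35}
query mem[0x26]=0x59, mem[0x1a]=0x47, mem[0x1e]=0x31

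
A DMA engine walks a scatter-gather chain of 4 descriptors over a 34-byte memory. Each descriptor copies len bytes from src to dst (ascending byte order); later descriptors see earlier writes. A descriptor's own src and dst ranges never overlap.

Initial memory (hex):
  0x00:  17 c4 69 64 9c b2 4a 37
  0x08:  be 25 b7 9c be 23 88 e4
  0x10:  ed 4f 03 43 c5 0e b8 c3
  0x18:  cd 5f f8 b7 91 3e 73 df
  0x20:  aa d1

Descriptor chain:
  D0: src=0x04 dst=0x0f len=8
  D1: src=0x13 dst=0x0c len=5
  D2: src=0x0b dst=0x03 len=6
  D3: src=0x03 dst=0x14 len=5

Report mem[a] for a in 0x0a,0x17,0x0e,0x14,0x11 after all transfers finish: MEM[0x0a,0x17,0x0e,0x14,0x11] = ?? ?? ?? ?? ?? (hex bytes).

MEM[0x0a,0x17,0x0e,0x14,0x11] = b7 b7 b7 9c 4a

#0 dst[0x0f+8] := {0x9c,0xb2,0x4a,0x37,0xbe,0x25,0xb7,0x9c}
#1 dst[0x0c+5] := {0xbe,0x25,0xb7,0x9c,0xc3}
#2 dst[0x03+6] := {0x9c,0xbe,0x25,0xb7,0x9c,0xc3}
#3 dst[0x14+5] := {0x9c,0xbe,0x25,0xb7,0x9c}
query mem[0x0a]=0xb7, mem[0x17]=0xb7, mem[0x0e]=0xb7, mem[0x14]=0x9c, mem[0x11]=0x4a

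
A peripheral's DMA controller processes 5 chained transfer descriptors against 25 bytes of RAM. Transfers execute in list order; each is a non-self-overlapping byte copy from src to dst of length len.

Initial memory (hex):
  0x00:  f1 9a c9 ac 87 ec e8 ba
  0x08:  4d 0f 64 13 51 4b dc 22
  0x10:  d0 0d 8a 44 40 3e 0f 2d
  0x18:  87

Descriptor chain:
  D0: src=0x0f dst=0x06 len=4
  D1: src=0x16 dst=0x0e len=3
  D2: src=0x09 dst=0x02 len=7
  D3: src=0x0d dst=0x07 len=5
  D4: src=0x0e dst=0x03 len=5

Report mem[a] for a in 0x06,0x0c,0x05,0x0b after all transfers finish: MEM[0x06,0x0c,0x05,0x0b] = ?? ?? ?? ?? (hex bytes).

MEM[0x06,0x0c,0x05,0x0b] = 0d 51 87 0d

  after D0: wrote 4B at 0x06 = 22d00d8a
  after D1: wrote 3B at 0x0e = 0f2d87
  after D2: wrote 7B at 0x02 = 8a6413514b0f2d
  after D3: wrote 5B at 0x07 = 4b0f2d870d
  after D4: wrote 5B at 0x03 = 0f2d870d8a
query mem[0x06]=0x0d, mem[0x0c]=0x51, mem[0x05]=0x87, mem[0x0b]=0x0d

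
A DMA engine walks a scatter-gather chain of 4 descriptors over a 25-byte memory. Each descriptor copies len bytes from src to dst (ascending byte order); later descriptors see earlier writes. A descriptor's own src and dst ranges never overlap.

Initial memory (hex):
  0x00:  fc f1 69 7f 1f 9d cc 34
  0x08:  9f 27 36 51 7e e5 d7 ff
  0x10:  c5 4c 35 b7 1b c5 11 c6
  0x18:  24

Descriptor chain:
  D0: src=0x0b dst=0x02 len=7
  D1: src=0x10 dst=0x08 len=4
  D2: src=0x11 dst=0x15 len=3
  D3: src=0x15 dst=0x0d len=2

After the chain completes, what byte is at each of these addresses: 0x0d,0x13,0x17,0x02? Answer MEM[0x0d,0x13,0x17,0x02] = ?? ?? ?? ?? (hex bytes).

[0] 0x0b->0x02 len=7 : 51 7e e5 d7 ff c5 4c
[1] 0x10->0x08 len=4 : c5 4c 35 b7
[2] 0x11->0x15 len=3 : 4c 35 b7
[3] 0x15->0x0d len=2 : 4c 35
query mem[0x0d]=0x4c, mem[0x13]=0xb7, mem[0x17]=0xb7, mem[0x02]=0x51

MEM[0x0d,0x13,0x17,0x02] = 4c b7 b7 51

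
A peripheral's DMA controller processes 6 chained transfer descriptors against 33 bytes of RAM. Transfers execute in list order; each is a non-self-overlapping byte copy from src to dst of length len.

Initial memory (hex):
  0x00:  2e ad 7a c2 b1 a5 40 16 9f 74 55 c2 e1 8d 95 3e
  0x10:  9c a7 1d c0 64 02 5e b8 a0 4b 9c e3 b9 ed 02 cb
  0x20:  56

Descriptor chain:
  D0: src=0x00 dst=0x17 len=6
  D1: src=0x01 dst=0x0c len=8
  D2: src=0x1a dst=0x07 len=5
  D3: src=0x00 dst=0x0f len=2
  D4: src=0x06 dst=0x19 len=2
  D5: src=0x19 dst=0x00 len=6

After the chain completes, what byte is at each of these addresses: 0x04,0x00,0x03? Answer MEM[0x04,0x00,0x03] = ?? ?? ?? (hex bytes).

  after D0: wrote 6B at 0x17 = 2ead7ac2b1a5
  after D1: wrote 8B at 0x0c = ad7ac2b1a540169f
  after D2: wrote 5B at 0x07 = c2b1a5ed02
  after D3: wrote 2B at 0x0f = 2ead
  after D4: wrote 2B at 0x19 = 40c2
  after D5: wrote 6B at 0x00 = 40c2b1a5ed02
query mem[0x04]=0xed, mem[0x00]=0x40, mem[0x03]=0xa5

MEM[0x04,0x00,0x03] = ed 40 a5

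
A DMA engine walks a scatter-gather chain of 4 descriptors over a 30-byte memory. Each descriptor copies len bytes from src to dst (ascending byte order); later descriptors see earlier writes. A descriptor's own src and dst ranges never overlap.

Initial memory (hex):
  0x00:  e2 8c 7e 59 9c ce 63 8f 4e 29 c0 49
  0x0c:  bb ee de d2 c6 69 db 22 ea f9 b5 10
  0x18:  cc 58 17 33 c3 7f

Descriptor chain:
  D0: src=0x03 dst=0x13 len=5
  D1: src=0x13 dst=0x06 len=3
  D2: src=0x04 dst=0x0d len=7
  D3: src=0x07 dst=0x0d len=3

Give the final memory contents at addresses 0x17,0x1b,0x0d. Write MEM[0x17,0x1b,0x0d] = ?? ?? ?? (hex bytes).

D0: mem[0x13..0x17] <- [59 9c ce 63 8f]
D1: mem[0x06..0x08] <- [59 9c ce]
D2: mem[0x0d..0x13] <- [9c ce 59 9c ce 29 c0]
D3: mem[0x0d..0x0f] <- [9c ce 29]
query mem[0x17]=0x8f, mem[0x1b]=0x33, mem[0x0d]=0x9c

MEM[0x17,0x1b,0x0d] = 8f 33 9c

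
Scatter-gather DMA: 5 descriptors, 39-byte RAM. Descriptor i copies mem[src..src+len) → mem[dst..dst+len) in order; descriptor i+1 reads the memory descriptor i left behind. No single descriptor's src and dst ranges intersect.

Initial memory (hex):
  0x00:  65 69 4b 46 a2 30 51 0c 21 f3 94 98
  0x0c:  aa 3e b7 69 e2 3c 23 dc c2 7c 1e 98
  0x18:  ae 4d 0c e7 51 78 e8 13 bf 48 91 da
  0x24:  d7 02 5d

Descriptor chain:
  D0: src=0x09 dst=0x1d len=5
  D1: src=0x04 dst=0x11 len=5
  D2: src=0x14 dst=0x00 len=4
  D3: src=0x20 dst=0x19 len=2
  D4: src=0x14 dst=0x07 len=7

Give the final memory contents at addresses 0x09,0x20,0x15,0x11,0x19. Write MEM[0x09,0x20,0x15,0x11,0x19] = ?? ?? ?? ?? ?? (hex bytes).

MEM[0x09,0x20,0x15,0x11,0x19] = 1e aa 21 a2 aa

D0: mem[0x1d..0x21] <- [f3 94 98 aa 3e]
D1: mem[0x11..0x15] <- [a2 30 51 0c 21]
D2: mem[0x00..0x03] <- [0c 21 1e 98]
D3: mem[0x19..0x1a] <- [aa 3e]
D4: mem[0x07..0x0d] <- [0c 21 1e 98 ae aa 3e]
query mem[0x09]=0x1e, mem[0x20]=0xaa, mem[0x15]=0x21, mem[0x11]=0xa2, mem[0x19]=0xaa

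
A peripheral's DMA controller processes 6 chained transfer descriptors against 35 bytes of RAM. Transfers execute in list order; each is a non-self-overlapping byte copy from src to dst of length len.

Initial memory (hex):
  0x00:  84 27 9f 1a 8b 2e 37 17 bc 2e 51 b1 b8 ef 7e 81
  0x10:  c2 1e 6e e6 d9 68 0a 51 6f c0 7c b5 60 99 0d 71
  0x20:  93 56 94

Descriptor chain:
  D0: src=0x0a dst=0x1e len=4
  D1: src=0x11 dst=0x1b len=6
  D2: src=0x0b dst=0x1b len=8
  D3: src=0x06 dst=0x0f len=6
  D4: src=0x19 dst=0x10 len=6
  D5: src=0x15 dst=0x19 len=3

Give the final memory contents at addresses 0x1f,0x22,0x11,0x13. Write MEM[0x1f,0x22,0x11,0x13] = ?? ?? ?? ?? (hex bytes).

MEM[0x1f,0x22,0x11,0x13] = 81 6e 7c b8

  after D0: wrote 4B at 0x1e = 51b1b8ef
  after D1: wrote 6B at 0x1b = 1e6ee6d9680a
  after D2: wrote 8B at 0x1b = b1b8ef7e81c21e6e
  after D3: wrote 6B at 0x0f = 3717bc2e51b1
  after D4: wrote 6B at 0x10 = c07cb1b8ef7e
  after D5: wrote 3B at 0x19 = 7e0a51
query mem[0x1f]=0x81, mem[0x22]=0x6e, mem[0x11]=0x7c, mem[0x13]=0xb8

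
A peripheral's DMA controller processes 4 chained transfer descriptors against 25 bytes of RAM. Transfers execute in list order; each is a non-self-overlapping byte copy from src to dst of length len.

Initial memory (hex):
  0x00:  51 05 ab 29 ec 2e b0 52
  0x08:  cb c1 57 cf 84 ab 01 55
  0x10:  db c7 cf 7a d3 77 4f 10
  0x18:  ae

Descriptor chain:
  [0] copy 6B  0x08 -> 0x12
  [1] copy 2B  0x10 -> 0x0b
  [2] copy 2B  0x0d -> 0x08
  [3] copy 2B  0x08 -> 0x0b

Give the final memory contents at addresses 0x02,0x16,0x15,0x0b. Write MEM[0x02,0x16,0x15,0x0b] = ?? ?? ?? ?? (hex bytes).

MEM[0x02,0x16,0x15,0x0b] = ab 84 cf ab

#0 dst[0x12+6] := {0xcb,0xc1,0x57,0xcf,0x84,0xab}
#1 dst[0x0b+2] := {0xdb,0xc7}
#2 dst[0x08+2] := {0xab,0x01}
#3 dst[0x0b+2] := {0xab,0x01}
query mem[0x02]=0xab, mem[0x16]=0x84, mem[0x15]=0xcf, mem[0x0b]=0xab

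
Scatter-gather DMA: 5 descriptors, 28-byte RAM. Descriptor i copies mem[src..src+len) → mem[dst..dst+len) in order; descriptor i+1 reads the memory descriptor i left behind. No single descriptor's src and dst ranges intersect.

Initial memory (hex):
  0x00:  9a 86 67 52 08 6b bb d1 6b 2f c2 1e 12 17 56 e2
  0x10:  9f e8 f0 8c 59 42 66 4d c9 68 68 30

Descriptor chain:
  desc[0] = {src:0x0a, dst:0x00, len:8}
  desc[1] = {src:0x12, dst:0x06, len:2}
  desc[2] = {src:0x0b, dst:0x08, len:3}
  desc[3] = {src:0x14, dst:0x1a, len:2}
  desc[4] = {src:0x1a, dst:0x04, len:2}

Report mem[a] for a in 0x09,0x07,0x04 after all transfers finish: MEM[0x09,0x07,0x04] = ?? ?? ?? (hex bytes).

#0 dst[0x00+8] := {0xc2,0x1e,0x12,0x17,0x56,0xe2,0x9f,0xe8}
#1 dst[0x06+2] := {0xf0,0x8c}
#2 dst[0x08+3] := {0x1e,0x12,0x17}
#3 dst[0x1a+2] := {0x59,0x42}
#4 dst[0x04+2] := {0x59,0x42}
query mem[0x09]=0x12, mem[0x07]=0x8c, mem[0x04]=0x59

MEM[0x09,0x07,0x04] = 12 8c 59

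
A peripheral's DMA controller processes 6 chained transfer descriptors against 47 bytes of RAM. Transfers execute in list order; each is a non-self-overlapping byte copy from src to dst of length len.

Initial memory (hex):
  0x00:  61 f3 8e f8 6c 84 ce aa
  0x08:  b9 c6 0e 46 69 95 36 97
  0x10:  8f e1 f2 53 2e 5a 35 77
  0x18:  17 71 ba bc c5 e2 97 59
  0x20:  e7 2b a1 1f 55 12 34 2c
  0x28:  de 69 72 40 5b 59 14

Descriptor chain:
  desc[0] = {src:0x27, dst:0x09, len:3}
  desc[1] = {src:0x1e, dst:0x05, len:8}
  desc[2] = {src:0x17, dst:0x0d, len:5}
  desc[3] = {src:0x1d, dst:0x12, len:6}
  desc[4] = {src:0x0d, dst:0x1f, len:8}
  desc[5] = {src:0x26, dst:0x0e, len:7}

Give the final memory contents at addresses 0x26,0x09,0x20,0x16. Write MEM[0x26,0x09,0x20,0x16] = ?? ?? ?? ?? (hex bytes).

MEM[0x26,0x09,0x20,0x16] = 59 a1 17 2b

  after D0: wrote 3B at 0x09 = 2cde69
  after D1: wrote 8B at 0x05 = 9759e72ba11f5512
  after D2: wrote 5B at 0x0d = 771771babc
  after D3: wrote 6B at 0x12 = e29759e72ba1
  after D4: wrote 8B at 0x1f = 771771babce29759
  after D5: wrote 7B at 0x0e = 592cde6972405b
query mem[0x26]=0x59, mem[0x09]=0xa1, mem[0x20]=0x17, mem[0x16]=0x2b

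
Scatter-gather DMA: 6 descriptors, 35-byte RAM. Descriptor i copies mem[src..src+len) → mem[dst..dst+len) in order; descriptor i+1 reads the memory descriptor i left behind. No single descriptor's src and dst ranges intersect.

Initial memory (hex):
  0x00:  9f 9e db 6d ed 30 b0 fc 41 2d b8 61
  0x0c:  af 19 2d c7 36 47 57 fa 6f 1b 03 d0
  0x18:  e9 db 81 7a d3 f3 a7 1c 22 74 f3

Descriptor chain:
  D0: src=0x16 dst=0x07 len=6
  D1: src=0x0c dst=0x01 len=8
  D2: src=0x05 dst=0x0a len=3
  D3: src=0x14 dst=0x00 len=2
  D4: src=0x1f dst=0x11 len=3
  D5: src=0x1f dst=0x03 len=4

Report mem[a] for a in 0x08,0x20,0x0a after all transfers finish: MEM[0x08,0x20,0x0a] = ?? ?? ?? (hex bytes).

MEM[0x08,0x20,0x0a] = fa 22 36

#0 dst[0x07+6] := {0x03,0xd0,0xe9,0xdb,0x81,0x7a}
#1 dst[0x01+8] := {0x7a,0x19,0x2d,0xc7,0x36,0x47,0x57,0xfa}
#2 dst[0x0a+3] := {0x36,0x47,0x57}
#3 dst[0x00+2] := {0x6f,0x1b}
#4 dst[0x11+3] := {0x1c,0x22,0x74}
#5 dst[0x03+4] := {0x1c,0x22,0x74,0xf3}
query mem[0x08]=0xfa, mem[0x20]=0x22, mem[0x0a]=0x36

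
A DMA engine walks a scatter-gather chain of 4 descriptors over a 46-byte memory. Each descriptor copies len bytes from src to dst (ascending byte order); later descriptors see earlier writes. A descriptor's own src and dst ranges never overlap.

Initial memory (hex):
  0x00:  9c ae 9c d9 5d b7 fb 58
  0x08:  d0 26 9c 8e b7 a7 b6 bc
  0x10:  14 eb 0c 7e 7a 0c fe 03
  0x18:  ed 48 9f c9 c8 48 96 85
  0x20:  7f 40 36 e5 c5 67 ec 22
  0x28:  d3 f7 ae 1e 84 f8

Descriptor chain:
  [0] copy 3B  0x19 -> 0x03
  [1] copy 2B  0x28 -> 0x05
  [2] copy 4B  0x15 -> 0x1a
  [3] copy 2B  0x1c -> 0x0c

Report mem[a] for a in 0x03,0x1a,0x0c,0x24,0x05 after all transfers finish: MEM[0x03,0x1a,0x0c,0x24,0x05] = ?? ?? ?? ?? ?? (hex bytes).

MEM[0x03,0x1a,0x0c,0x24,0x05] = 48 0c 03 c5 d3

#0 dst[0x03+3] := {0x48,0x9f,0xc9}
#1 dst[0x05+2] := {0xd3,0xf7}
#2 dst[0x1a+4] := {0x0c,0xfe,0x03,0xed}
#3 dst[0x0c+2] := {0x03,0xed}
query mem[0x03]=0x48, mem[0x1a]=0x0c, mem[0x0c]=0x03, mem[0x24]=0xc5, mem[0x05]=0xd3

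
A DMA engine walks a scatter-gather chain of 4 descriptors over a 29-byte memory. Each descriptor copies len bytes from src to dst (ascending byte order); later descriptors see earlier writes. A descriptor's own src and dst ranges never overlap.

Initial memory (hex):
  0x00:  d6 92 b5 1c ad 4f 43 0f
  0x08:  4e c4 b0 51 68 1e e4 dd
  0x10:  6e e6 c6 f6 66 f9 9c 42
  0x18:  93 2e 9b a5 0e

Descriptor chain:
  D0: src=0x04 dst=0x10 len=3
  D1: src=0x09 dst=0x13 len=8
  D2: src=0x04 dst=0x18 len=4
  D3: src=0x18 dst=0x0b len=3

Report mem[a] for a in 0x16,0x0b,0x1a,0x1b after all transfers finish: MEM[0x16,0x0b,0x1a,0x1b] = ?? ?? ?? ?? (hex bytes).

MEM[0x16,0x0b,0x1a,0x1b] = 68 ad 43 0f

[0] 0x04->0x10 len=3 : ad 4f 43
[1] 0x09->0x13 len=8 : c4 b0 51 68 1e e4 dd ad
[2] 0x04->0x18 len=4 : ad 4f 43 0f
[3] 0x18->0x0b len=3 : ad 4f 43
query mem[0x16]=0x68, mem[0x0b]=0xad, mem[0x1a]=0x43, mem[0x1b]=0x0f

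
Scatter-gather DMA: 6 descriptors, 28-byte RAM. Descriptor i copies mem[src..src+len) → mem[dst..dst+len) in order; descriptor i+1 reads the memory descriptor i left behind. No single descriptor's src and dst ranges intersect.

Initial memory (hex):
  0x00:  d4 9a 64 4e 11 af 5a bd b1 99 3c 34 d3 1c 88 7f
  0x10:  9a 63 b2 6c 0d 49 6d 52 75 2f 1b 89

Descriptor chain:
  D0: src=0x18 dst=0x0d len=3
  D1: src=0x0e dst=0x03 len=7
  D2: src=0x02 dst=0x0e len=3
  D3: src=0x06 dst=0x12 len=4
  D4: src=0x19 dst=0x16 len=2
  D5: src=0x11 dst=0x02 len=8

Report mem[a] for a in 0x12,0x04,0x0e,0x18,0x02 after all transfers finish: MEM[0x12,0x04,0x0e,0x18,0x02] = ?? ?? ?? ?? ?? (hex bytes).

D0: mem[0x0d..0x0f] <- [75 2f 1b]
D1: mem[0x03..0x09] <- [2f 1b 9a 63 b2 6c 0d]
D2: mem[0x0e..0x10] <- [64 2f 1b]
D3: mem[0x12..0x15] <- [63 b2 6c 0d]
D4: mem[0x16..0x17] <- [2f 1b]
D5: mem[0x02..0x09] <- [63 63 b2 6c 0d 2f 1b 75]
query mem[0x12]=0x63, mem[0x04]=0xb2, mem[0x0e]=0x64, mem[0x18]=0x75, mem[0x02]=0x63

MEM[0x12,0x04,0x0e,0x18,0x02] = 63 b2 64 75 63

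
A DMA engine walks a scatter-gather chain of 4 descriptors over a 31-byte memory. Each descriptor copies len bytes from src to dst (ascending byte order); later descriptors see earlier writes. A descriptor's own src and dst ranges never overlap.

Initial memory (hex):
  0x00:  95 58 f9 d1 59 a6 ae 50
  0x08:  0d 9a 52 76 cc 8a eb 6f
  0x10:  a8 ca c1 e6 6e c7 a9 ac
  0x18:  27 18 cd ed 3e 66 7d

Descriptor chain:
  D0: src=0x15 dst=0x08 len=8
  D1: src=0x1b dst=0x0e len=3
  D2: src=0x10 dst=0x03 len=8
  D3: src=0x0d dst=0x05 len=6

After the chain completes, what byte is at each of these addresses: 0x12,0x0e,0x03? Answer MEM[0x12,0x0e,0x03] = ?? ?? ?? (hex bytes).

D0: mem[0x08..0x0f] <- [c7 a9 ac 27 18 cd ed 3e]
D1: mem[0x0e..0x10] <- [ed 3e 66]
D2: mem[0x03..0x0a] <- [66 ca c1 e6 6e c7 a9 ac]
D3: mem[0x05..0x0a] <- [cd ed 3e 66 ca c1]
query mem[0x12]=0xc1, mem[0x0e]=0xed, mem[0x03]=0x66

MEM[0x12,0x0e,0x03] = c1 ed 66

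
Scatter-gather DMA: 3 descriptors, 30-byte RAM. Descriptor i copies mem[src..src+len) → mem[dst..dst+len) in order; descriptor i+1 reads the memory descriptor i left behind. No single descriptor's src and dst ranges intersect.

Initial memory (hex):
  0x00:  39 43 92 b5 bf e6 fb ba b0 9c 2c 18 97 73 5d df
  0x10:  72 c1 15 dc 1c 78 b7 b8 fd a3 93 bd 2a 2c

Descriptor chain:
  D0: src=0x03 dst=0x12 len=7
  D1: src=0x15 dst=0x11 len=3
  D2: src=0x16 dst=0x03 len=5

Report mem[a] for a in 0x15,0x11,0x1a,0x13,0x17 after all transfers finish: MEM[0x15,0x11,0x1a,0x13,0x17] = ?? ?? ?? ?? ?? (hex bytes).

[0] 0x03->0x12 len=7 : b5 bf e6 fb ba b0 9c
[1] 0x15->0x11 len=3 : fb ba b0
[2] 0x16->0x03 len=5 : ba b0 9c a3 93
query mem[0x15]=0xfb, mem[0x11]=0xfb, mem[0x1a]=0x93, mem[0x13]=0xb0, mem[0x17]=0xb0

MEM[0x15,0x11,0x1a,0x13,0x17] = fb fb 93 b0 b0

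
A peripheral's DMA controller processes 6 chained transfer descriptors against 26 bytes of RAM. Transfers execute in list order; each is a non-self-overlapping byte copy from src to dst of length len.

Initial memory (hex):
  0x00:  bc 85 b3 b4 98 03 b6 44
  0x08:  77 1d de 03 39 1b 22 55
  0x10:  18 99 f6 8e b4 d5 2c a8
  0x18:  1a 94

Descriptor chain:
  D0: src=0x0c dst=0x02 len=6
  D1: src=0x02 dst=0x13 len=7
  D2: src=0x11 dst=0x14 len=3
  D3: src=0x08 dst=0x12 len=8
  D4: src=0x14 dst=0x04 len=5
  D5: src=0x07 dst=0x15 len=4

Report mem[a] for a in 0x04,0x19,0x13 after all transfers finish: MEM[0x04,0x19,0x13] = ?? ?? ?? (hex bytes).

#0 dst[0x02+6] := {0x39,0x1b,0x22,0x55,0x18,0x99}
#1 dst[0x13+7] := {0x39,0x1b,0x22,0x55,0x18,0x99,0x77}
#2 dst[0x14+3] := {0x99,0xf6,0x39}
#3 dst[0x12+8] := {0x77,0x1d,0xde,0x03,0x39,0x1b,0x22,0x55}
#4 dst[0x04+5] := {0xde,0x03,0x39,0x1b,0x22}
#5 dst[0x15+4] := {0x1b,0x22,0x1d,0xde}
query mem[0x04]=0xde, mem[0x19]=0x55, mem[0x13]=0x1d

MEM[0x04,0x19,0x13] = de 55 1d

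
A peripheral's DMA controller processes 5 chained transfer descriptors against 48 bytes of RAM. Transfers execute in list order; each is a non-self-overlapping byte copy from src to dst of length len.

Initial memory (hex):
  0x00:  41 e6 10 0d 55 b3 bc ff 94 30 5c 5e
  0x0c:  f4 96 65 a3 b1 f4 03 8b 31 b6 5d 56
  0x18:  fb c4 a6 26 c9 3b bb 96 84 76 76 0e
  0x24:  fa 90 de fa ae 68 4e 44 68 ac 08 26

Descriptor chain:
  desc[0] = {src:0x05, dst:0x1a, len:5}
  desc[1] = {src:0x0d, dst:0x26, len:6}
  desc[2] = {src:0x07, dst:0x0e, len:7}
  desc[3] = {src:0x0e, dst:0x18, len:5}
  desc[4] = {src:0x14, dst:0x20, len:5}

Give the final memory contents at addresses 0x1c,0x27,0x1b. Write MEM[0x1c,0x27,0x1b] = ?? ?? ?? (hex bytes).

MEM[0x1c,0x27,0x1b] = 5e 65 5c

[0] 0x05->0x1a len=5 : b3 bc ff 94 30
[1] 0x0d->0x26 len=6 : 96 65 a3 b1 f4 03
[2] 0x07->0x0e len=7 : ff 94 30 5c 5e f4 96
[3] 0x0e->0x18 len=5 : ff 94 30 5c 5e
[4] 0x14->0x20 len=5 : 96 b6 5d 56 ff
query mem[0x1c]=0x5e, mem[0x27]=0x65, mem[0x1b]=0x5c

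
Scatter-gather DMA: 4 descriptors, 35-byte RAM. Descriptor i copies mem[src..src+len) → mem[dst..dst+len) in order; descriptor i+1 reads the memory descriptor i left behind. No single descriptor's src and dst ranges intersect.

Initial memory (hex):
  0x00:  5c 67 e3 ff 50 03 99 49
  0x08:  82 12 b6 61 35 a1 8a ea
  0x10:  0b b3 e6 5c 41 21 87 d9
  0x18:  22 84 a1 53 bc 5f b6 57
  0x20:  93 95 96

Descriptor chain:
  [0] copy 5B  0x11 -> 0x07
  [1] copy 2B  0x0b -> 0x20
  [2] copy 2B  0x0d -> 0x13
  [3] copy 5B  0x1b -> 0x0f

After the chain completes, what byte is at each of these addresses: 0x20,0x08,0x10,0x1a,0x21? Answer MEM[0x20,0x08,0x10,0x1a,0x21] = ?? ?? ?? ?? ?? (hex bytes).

MEM[0x20,0x08,0x10,0x1a,0x21] = 21 e6 bc a1 35

[0] 0x11->0x07 len=5 : b3 e6 5c 41 21
[1] 0x0b->0x20 len=2 : 21 35
[2] 0x0d->0x13 len=2 : a1 8a
[3] 0x1b->0x0f len=5 : 53 bc 5f b6 57
query mem[0x20]=0x21, mem[0x08]=0xe6, mem[0x10]=0xbc, mem[0x1a]=0xa1, mem[0x21]=0x35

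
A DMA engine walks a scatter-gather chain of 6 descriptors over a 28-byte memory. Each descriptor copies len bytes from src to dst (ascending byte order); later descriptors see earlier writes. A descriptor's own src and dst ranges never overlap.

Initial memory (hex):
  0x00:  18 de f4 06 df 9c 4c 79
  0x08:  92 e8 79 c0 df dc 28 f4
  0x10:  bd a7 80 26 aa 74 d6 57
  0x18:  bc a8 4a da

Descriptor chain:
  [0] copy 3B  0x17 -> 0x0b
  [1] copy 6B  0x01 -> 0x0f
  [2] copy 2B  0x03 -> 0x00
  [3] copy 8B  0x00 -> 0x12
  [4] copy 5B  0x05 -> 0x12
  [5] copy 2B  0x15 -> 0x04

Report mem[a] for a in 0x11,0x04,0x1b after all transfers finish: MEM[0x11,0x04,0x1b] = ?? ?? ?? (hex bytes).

D0: mem[0x0b..0x0d] <- [57 bc a8]
D1: mem[0x0f..0x14] <- [de f4 06 df 9c 4c]
D2: mem[0x00..0x01] <- [06 df]
D3: mem[0x12..0x19] <- [06 df f4 06 df 9c 4c 79]
D4: mem[0x12..0x16] <- [9c 4c 79 92 e8]
D5: mem[0x04..0x05] <- [92 e8]
query mem[0x11]=0x06, mem[0x04]=0x92, mem[0x1b]=0xda

MEM[0x11,0x04,0x1b] = 06 92 da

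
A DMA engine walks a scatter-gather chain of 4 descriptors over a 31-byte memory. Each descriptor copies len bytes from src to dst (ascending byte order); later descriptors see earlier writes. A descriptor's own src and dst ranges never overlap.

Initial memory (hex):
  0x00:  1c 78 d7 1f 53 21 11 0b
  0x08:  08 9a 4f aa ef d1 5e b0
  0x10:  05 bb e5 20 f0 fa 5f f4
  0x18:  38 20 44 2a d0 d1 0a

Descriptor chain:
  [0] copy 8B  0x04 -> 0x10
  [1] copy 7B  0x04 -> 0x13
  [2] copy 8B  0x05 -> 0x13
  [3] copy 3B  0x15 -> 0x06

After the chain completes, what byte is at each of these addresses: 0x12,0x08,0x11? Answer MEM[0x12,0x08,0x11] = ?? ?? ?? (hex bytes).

  after D0: wrote 8B at 0x10 = 5321110b089a4faa
  after D1: wrote 7B at 0x13 = 5321110b089a4f
  after D2: wrote 8B at 0x13 = 21110b089a4faaef
  after D3: wrote 3B at 0x06 = 0b089a
query mem[0x12]=0x11, mem[0x08]=0x9a, mem[0x11]=0x21

MEM[0x12,0x08,0x11] = 11 9a 21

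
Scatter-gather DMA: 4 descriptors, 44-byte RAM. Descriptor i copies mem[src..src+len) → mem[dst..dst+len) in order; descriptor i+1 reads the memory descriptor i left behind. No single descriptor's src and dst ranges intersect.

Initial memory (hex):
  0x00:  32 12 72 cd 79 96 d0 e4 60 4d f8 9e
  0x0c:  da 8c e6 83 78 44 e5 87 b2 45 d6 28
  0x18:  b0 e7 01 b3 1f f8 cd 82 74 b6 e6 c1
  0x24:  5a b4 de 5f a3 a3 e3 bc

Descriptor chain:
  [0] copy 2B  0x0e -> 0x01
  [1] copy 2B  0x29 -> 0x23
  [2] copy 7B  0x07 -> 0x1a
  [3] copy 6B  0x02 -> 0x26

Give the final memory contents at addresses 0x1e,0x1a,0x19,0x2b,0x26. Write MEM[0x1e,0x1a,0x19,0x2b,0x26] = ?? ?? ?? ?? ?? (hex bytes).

MEM[0x1e,0x1a,0x19,0x2b,0x26] = 9e e4 e7 e4 83

D0: mem[0x01..0x02] <- [e6 83]
D1: mem[0x23..0x24] <- [a3 e3]
D2: mem[0x1a..0x20] <- [e4 60 4d f8 9e da 8c]
D3: mem[0x26..0x2b] <- [83 cd 79 96 d0 e4]
query mem[0x1e]=0x9e, mem[0x1a]=0xe4, mem[0x19]=0xe7, mem[0x2b]=0xe4, mem[0x26]=0x83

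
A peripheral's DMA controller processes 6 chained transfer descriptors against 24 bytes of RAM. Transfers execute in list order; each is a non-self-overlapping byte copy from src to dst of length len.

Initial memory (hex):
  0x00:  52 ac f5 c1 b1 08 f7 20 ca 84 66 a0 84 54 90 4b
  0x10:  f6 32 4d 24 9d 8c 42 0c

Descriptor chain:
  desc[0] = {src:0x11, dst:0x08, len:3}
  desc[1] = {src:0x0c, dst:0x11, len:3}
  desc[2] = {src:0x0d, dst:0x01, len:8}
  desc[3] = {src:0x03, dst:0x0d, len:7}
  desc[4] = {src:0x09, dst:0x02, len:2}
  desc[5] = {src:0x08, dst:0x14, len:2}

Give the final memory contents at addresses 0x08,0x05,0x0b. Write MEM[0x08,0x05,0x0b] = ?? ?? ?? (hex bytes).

  after D0: wrote 3B at 0x08 = 324d24
  after D1: wrote 3B at 0x11 = 845490
  after D2: wrote 8B at 0x01 = 54904bf68454909d
  after D3: wrote 7B at 0x0d = 4bf68454909d4d
  after D4: wrote 2B at 0x02 = 4d24
  after D5: wrote 2B at 0x14 = 9d4d
query mem[0x08]=0x9d, mem[0x05]=0x84, mem[0x0b]=0xa0

MEM[0x08,0x05,0x0b] = 9d 84 a0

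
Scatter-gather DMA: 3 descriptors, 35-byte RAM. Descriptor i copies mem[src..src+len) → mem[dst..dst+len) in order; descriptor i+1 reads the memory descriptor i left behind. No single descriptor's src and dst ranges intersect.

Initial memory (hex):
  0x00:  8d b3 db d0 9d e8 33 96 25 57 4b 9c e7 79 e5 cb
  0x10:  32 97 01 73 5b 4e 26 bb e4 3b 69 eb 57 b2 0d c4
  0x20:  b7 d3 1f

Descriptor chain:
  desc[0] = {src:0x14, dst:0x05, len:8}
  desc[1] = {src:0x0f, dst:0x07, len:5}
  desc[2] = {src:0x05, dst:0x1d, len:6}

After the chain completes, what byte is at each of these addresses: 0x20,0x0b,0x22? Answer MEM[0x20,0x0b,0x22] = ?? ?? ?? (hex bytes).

MEM[0x20,0x0b,0x22] = 32 73 01

D0: mem[0x05..0x0c] <- [5b 4e 26 bb e4 3b 69 eb]
D1: mem[0x07..0x0b] <- [cb 32 97 01 73]
D2: mem[0x1d..0x22] <- [5b 4e cb 32 97 01]
query mem[0x20]=0x32, mem[0x0b]=0x73, mem[0x22]=0x01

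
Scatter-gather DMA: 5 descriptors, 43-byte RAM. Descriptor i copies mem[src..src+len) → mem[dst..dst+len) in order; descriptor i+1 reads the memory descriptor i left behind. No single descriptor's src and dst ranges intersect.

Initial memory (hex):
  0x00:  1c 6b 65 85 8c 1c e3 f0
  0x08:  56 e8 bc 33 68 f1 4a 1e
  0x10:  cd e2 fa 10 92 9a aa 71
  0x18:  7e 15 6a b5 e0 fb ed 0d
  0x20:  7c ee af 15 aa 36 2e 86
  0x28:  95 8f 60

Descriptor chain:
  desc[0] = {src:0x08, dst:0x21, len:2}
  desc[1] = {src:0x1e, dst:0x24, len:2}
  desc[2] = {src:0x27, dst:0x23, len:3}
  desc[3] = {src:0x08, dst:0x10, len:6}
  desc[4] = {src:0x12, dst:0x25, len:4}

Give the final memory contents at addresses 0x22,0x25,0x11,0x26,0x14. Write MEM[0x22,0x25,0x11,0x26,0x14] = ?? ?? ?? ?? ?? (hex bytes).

  after D0: wrote 2B at 0x21 = 56e8
  after D1: wrote 2B at 0x24 = ed0d
  after D2: wrote 3B at 0x23 = 86958f
  after D3: wrote 6B at 0x10 = 56e8bc3368f1
  after D4: wrote 4B at 0x25 = bc3368f1
query mem[0x22]=0xe8, mem[0x25]=0xbc, mem[0x11]=0xe8, mem[0x26]=0x33, mem[0x14]=0x68

MEM[0x22,0x25,0x11,0x26,0x14] = e8 bc e8 33 68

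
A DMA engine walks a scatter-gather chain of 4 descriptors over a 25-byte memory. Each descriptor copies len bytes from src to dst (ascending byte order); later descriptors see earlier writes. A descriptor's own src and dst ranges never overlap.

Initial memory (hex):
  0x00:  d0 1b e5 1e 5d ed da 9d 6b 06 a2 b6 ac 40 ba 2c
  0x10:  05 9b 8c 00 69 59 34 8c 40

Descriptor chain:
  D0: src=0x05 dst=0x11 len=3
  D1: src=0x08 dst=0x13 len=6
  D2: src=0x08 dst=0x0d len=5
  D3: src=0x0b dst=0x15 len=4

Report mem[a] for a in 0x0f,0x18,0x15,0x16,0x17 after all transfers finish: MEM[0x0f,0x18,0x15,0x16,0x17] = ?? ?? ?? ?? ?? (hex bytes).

MEM[0x0f,0x18,0x15,0x16,0x17] = a2 06 b6 ac 6b

  after D0: wrote 3B at 0x11 = edda9d
  after D1: wrote 6B at 0x13 = 6b06a2b6ac40
  after D2: wrote 5B at 0x0d = 6b06a2b6ac
  after D3: wrote 4B at 0x15 = b6ac6b06
query mem[0x0f]=0xa2, mem[0x18]=0x06, mem[0x15]=0xb6, mem[0x16]=0xac, mem[0x17]=0x6b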